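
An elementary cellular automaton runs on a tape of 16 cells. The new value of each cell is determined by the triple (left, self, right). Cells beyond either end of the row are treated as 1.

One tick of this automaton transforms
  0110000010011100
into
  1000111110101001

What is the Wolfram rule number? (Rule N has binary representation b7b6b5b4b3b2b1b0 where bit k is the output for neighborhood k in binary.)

167

position 12: 111 → 1  (bit 7 = 1)
position 2: 110 → 0  (bit 6 = 0)
position 0: 101 → 1  (bit 5 = 1)
position 3: 100 → 0  (bit 4 = 0)
position 1: 011 → 0  (bit 3 = 0)
position 8: 010 → 1  (bit 2 = 1)
position 7: 001 → 1  (bit 1 = 1)
position 4: 000 → 1  (bit 0 = 1)
bits b7..b0 = 10100111 = 167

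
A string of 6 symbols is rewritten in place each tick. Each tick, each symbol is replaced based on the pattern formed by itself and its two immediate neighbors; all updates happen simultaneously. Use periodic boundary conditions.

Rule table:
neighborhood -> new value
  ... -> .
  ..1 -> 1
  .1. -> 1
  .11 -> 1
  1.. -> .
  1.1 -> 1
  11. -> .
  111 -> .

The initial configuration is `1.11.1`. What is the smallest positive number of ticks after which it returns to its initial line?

3

.11.11
11.11.
1.11.1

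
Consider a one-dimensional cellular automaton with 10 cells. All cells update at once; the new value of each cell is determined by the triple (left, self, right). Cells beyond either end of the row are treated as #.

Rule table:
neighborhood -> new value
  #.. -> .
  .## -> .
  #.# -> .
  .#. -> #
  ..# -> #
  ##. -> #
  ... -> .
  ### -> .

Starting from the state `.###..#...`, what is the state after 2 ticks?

..##..#.#.

...#.##..#
..##..#.#.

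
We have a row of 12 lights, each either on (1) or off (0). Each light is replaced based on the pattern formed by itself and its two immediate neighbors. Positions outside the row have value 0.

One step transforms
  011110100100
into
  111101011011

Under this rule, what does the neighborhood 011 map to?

1

At position 1 the neighborhood is 011; the next row has 1 there.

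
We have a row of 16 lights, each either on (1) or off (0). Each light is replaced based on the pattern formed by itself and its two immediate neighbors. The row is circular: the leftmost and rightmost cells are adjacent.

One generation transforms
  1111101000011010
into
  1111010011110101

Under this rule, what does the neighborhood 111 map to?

At position 1 the neighborhood is 111; the next row has 1 there.

1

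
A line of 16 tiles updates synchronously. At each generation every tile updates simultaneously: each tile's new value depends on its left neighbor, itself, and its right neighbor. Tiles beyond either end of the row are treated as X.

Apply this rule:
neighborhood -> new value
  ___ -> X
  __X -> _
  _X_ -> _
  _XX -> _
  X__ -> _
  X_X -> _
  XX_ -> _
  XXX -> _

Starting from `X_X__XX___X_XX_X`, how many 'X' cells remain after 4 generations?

11

________X_______
_XXXXXX___XXXXX_
________X_______  (repeats generation 1; period 2)
generation 4: _XXXXXX___XXXXX_
count of X: 11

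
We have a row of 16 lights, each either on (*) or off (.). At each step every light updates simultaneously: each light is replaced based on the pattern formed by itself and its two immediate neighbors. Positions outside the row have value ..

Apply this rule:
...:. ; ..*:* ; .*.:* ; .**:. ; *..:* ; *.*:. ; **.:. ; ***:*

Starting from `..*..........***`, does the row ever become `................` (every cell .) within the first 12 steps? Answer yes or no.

step 1: .***........*.*.
step 2: *.*.*......**.**
step 3: *.*.**....*.....
step 4: *.*...*..***....
step 5: *.**.****.*.*...
step 6: *.....**..*.**..
step 7: **...*..***...*.
step 8: ..*.****.*.*.***
step 9: .**..**..*.*..*.
step 10: *..**..***.*****
step 11: ***..**.*...***.
step 12: .*.**...**.*.*.*
step 12 is .*.**...**.*.*.*, still not uniform .

no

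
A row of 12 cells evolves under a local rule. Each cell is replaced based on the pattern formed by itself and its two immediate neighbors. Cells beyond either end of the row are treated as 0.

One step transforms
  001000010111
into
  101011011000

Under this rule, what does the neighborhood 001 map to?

0

At position 1 the neighborhood is 001; the next row has 0 there.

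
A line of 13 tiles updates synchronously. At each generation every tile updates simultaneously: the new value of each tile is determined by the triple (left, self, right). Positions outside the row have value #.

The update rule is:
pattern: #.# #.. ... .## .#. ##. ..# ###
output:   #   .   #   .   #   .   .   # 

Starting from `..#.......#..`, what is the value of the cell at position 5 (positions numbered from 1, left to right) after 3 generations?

#

..#.#####.#..
..##.###.##..
....#.#.#....
position 5 holds #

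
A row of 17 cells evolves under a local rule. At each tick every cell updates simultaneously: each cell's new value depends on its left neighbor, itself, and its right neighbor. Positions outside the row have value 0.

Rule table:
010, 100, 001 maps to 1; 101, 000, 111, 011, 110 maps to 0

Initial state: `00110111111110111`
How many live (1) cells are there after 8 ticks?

01000000000000000
11100000000000000
00010000000000000
00111000000000000
01000100000000000
11101110000000000
00000001000000000
00000011100000000
count of 1: 3

3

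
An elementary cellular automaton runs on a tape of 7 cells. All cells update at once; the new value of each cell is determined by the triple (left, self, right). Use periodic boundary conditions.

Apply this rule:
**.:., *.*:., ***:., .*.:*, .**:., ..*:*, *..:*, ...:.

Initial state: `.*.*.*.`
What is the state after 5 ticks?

tick 1: **.*.**
tick 2: ...*...
tick 3: ..***..
tick 4: .*...*.
tick 5: ***.***

***.***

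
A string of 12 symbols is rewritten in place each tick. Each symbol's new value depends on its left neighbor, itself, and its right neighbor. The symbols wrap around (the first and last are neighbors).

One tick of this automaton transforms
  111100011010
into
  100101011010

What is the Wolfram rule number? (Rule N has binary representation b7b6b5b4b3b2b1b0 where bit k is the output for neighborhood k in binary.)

77

position 1: 111 → 0  (bit 7 = 0)
position 3: 110 → 1  (bit 6 = 1)
position 9: 101 → 0  (bit 5 = 0)
position 4: 100 → 0  (bit 4 = 0)
position 0: 011 → 1  (bit 3 = 1)
position 10: 010 → 1  (bit 2 = 1)
position 6: 001 → 0  (bit 1 = 0)
position 5: 000 → 1  (bit 0 = 1)
bits b7..b0 = 01001101 = 77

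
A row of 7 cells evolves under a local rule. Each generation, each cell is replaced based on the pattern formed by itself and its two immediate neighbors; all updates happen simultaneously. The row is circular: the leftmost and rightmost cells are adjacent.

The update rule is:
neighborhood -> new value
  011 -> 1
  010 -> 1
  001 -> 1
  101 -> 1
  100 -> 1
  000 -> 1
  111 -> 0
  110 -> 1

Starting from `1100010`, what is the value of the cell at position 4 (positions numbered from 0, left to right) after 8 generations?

0

generation 1: 1111111
generation 2: 0000000
generation 3: 1111111  (repeats generation 1; period 2)
generation 8: 0000000
position 4 holds 0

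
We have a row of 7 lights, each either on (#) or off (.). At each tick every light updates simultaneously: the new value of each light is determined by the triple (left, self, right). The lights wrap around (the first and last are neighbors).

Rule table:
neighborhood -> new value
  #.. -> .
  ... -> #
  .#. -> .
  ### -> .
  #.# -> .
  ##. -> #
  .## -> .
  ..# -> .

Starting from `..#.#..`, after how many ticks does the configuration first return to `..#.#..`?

5

#.....#
#.###..
....#..
###...#
..#.#..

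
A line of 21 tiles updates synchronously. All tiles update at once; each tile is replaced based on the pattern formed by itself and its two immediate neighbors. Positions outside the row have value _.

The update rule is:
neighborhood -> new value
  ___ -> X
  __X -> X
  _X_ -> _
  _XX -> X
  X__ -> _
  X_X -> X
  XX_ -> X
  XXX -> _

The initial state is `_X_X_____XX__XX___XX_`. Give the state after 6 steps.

X____XX_XXXXX___X_X__

step 1: X_X__XXXXXX_XXX_XXXX_
step 2: _X__XX____XXX_XXX__X_
step 3: X__XXX_XXXX_XXX_X_X__
step 4: __XX_XXX__XXX_XX_X__X
step 5: XXXXXX_X_XX_XXXXX__X_
step 6: X____XX_XXXXX___X_X__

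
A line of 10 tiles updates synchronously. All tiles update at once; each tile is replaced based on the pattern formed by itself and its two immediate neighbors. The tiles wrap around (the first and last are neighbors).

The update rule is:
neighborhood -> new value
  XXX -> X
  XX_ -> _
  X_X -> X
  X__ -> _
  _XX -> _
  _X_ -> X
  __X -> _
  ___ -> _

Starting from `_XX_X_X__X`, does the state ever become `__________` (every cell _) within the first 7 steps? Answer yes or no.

X__XXXX__X
____XX____
__________
all cells are _ at step 3

yes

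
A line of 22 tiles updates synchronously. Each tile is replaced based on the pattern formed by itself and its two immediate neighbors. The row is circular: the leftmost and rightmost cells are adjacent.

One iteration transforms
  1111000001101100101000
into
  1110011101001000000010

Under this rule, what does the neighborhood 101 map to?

0

At position 11 the neighborhood is 101; the next row has 0 there.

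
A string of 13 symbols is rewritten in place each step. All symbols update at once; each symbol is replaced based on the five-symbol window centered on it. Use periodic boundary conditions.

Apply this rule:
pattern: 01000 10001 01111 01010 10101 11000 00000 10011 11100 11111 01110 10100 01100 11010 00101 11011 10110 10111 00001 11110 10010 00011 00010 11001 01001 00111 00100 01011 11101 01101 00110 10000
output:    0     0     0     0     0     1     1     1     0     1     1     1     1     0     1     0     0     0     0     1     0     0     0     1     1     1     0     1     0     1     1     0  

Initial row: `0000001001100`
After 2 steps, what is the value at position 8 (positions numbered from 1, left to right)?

1111000111110
0010100101100
position 8 holds 1

1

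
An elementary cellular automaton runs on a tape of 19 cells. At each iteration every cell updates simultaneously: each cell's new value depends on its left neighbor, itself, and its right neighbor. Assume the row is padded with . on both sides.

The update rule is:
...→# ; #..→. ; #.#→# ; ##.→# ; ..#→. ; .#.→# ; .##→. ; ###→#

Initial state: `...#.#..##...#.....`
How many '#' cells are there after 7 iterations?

14

##.###...#.#.#.####
.##.##.#.######.###
..##.####.######.##
#..##.####.######.#
#...##.####.#######
#.#..##.####.######
###...##.####.#####
count of #: 14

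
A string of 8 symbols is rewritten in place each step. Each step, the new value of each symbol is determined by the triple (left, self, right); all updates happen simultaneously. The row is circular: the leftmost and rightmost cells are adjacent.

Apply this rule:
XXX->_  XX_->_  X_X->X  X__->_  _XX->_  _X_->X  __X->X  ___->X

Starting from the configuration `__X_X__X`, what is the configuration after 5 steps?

XX_XXXX_

_XXXX_XX
X____X__
X_XXXX_X
_X____X_
XX_XXXX_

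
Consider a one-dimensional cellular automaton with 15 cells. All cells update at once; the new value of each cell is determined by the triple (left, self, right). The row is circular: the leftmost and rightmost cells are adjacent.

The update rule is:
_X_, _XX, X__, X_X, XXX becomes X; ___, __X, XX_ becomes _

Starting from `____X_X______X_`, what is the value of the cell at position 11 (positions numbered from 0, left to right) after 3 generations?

generation 1: ____XXXX_____XX
generation 2: X___XXX_X____X_
generation 3: XX__XX_XXX___XX
position 11 holds _

_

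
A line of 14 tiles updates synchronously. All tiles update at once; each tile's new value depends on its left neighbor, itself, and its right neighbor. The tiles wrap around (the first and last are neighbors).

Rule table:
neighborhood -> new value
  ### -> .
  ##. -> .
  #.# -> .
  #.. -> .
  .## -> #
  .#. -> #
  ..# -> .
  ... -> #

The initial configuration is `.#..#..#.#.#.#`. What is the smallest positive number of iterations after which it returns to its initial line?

.#..#..#.#.#.#

1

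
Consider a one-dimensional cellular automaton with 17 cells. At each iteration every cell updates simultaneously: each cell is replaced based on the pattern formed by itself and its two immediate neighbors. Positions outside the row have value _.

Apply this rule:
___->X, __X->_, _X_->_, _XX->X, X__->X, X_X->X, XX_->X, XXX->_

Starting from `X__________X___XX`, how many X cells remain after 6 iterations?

11

iteration 1: _XXXXXXXXX__XX_XX
iteration 2: _X_______XX_XXXXX
iteration 3: __XXXXXX_XXXX___X
iteration 4: X_X____XXX__XXX__
iteration 5: _X_XXX_X_XX_X_XXX
iteration 6: __XX_XX_XXXX_XX_X
count of X: 11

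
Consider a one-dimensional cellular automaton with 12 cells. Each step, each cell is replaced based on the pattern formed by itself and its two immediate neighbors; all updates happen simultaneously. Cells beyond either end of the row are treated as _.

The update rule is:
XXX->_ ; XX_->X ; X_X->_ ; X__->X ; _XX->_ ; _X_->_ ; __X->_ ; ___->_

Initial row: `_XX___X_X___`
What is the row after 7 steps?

__XX_____X__
___XX_____X_
____XX_____X
_____XX_____
______XX____
_______XX___
________XX__

________XX__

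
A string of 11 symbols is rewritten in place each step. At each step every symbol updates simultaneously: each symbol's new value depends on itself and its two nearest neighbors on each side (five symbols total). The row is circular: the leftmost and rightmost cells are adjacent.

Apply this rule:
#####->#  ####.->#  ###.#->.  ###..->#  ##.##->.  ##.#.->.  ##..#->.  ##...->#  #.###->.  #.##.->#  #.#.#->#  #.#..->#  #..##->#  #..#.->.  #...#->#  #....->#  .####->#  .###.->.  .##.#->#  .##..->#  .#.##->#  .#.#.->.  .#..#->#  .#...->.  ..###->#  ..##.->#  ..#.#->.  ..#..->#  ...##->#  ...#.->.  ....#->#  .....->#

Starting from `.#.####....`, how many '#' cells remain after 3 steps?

..#.#######
...#.######
##..#.#####
count of #: 8

8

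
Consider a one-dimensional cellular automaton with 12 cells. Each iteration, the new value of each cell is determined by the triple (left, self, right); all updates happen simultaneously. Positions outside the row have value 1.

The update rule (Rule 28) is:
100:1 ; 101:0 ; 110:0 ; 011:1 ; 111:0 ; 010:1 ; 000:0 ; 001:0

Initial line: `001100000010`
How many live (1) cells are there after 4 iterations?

101010000010
001011000010
101010100010
001010110010
count of 1: 5

5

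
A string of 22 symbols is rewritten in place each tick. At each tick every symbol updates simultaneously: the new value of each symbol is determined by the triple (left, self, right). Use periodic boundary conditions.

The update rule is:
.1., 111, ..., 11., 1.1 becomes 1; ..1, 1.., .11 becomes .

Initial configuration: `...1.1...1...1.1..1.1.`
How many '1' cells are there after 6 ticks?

tick 1: 11.111.1.1.1.111..111.
tick 2: .11.111111111.11...111
tick 3: 1.11.111111111.1.1..11
tick 4: 11.11.111111111111...1
tick 5: 111.11.11111111111.1..
tick 6: .111.11.111111111111..
count of 1: 17

17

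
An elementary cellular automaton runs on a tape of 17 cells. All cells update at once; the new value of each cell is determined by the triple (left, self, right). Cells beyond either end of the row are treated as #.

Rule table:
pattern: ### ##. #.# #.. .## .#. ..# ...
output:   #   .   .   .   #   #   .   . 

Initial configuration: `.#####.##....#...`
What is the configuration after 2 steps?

step 1: .####..#.....#...
step 2: .###...#.....#...

.###...#.....#...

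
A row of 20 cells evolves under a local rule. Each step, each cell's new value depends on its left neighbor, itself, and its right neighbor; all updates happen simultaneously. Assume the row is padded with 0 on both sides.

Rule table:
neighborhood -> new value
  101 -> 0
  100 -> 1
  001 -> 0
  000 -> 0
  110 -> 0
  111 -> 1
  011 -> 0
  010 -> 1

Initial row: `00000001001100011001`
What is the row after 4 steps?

00000000000100110101

step 1: 00000001100010000101
step 2: 00000000010011000101
step 3: 00000000011000100101
step 4: 00000000000100110101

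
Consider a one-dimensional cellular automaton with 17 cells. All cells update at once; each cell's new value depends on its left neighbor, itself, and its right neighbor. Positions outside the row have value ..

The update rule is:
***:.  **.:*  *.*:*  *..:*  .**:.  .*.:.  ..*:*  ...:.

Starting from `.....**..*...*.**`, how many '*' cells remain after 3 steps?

step 1: ....*.***.*.*.*.*
step 2: ...*.*..**.*.*.*.
step 3: ..*.*.**.**.*.*.*
count of *: 9

9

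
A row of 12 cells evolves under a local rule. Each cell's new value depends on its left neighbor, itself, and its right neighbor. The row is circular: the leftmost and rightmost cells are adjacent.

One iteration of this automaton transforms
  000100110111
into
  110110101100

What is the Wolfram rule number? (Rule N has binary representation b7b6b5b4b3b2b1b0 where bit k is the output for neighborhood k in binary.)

61

position 10: 111 → 0  (bit 7 = 0)
position 7: 110 → 0  (bit 6 = 0)
position 8: 101 → 1  (bit 5 = 1)
position 0: 100 → 1  (bit 4 = 1)
position 6: 011 → 1  (bit 3 = 1)
position 3: 010 → 1  (bit 2 = 1)
position 2: 001 → 0  (bit 1 = 0)
position 1: 000 → 1  (bit 0 = 1)
bits b7..b0 = 00111101 = 61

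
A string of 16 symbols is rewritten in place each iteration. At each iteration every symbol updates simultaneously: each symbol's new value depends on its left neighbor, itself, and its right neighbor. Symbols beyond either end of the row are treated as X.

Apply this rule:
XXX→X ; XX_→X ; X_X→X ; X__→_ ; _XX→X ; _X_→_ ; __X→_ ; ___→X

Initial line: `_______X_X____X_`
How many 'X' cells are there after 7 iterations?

14

_XXXXX__X__XX__X
XXXXXX_____XX__X
XXXXXX_XXX_XX__X
XXXXXXXXXXXXX__X
XXXXXXXXXXXXX__X  (fixed point — unchanged through iteration 7)
count of X: 14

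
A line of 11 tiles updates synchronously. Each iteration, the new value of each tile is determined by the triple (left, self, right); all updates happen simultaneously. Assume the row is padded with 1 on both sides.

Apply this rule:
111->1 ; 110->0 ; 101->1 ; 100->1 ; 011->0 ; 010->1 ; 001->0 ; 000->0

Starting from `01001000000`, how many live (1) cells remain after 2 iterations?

4

11101100000
11010010000
count of 1: 4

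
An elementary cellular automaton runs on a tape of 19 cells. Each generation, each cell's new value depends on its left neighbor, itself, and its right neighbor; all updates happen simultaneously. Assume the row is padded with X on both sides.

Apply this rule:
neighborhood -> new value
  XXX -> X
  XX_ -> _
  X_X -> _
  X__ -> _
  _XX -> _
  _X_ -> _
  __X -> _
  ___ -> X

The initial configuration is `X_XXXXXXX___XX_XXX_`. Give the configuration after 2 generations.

_X__XXX_____XXX____

___XXXXX__X_____X__
_X__XXX_____XXX____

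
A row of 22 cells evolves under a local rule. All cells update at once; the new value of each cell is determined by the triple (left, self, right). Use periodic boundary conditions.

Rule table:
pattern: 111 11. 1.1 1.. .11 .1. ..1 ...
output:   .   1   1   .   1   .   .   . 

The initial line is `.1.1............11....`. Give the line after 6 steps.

step 1: ..1.............11....
step 2: ................11....
step 3: ................11....  (fixed point — unchanged through step 6)

................11....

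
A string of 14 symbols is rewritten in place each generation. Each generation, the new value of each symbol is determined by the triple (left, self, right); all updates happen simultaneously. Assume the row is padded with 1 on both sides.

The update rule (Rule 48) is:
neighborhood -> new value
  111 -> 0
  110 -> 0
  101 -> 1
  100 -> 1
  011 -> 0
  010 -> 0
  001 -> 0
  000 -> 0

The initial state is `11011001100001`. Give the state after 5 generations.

00100100010000
10010010001000
01001001000100
10100100100010
01010010010001

01010010010001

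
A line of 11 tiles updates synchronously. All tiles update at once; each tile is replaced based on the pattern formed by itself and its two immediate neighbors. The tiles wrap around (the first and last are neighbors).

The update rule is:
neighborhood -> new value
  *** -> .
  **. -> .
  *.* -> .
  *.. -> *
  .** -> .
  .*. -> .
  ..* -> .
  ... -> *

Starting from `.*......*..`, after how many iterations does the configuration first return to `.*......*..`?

..*****..**
*......*...
.*****..**.
......*...*
*****..**..
.....*...*.
****..**..*
....*...*..
***..**..**
...*...*...
**..**..***
..*...*....
*..**..****
.*...*.....
..**..*****
*...*......
.**..*****.
...*......*
**..*****..
..*......*.
*..*****..*
.*......*..

22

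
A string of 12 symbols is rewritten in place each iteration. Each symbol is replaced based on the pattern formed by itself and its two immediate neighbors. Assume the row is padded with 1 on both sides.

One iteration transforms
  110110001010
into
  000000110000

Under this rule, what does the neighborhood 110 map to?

At position 1 the neighborhood is 110; the next row has 0 there.

0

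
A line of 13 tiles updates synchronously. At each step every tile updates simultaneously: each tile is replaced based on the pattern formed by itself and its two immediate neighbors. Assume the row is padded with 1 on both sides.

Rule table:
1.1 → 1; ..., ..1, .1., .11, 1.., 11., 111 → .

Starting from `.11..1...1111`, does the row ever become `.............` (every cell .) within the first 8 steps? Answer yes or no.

step 1: 1............
step 2: .............
all cells are . at step 2

yes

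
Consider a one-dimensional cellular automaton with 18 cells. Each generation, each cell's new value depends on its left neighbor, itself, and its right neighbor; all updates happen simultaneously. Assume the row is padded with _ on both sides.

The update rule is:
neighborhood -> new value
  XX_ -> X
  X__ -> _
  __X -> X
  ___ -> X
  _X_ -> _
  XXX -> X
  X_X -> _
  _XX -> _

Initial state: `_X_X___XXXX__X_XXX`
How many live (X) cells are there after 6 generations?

X____XX_XXX_X___XX
__XXX_X__XX___XX_X
XX_XX___X_X_XX_X__
_X__X_XX_____X___X
X__X___X_XXXX__XX_
__X__XX___XXX_X_X_
count of X: 8

8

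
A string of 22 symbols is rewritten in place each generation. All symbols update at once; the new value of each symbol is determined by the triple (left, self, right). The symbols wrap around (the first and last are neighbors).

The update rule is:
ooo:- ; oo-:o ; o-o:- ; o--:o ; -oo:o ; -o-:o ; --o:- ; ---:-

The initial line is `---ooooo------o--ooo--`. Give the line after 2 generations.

---oo--ooo----oo-o-ooo

generation 1: ---o---oo-----oo-o-oo-
generation 2: ---oo--ooo----oo-o-ooo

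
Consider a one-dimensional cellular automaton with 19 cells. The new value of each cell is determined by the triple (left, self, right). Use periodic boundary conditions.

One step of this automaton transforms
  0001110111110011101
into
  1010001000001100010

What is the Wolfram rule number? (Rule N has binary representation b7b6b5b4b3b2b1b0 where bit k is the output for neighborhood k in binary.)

position 4: 111 → 0  (bit 7 = 0)
position 5: 110 → 0  (bit 6 = 0)
position 6: 101 → 1  (bit 5 = 1)
position 0: 100 → 1  (bit 4 = 1)
position 3: 011 → 0  (bit 3 = 0)
position 18: 010 → 0  (bit 2 = 0)
position 2: 001 → 1  (bit 1 = 1)
position 1: 000 → 0  (bit 0 = 0)
bits b7..b0 = 00110010 = 50

50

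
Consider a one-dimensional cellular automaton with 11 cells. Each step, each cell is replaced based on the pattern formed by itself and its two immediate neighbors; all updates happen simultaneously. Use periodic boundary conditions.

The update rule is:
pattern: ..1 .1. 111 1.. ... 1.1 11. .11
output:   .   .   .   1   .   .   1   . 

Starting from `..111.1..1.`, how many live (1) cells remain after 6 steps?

....1..1..1
1....1..1..
.1....1..1.
..1....1..1
1..1....1..
.1..1....1.
count of 1: 3

3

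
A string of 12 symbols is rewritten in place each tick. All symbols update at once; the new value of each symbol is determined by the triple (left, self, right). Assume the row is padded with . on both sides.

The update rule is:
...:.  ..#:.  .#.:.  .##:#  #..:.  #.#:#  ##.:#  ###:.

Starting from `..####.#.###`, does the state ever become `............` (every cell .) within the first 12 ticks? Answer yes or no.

yes

..#..##.##.#
.....######.
.....#....#.
............
all cells are . at tick 4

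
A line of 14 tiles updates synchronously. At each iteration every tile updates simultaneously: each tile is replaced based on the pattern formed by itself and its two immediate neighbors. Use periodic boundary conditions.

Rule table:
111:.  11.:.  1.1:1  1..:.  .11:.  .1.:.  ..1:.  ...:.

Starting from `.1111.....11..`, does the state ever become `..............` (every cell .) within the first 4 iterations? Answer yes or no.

iteration 1: ..............
all cells are . at iteration 1

yes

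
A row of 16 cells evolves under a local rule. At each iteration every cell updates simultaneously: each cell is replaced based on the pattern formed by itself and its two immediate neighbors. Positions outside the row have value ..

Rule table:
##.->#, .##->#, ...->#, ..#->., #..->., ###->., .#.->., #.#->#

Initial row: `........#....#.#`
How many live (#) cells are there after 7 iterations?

7

iteration 1: #######...##..#.
iteration 2: #.....#.#.##....
iteration 3: ..###..#.###.###
iteration 4: #.#.#...##.###.#
iteration 5: .#.#..#.####.##.
iteration 6: ..#....##..####.
iteration 7: #...##.##..#..#.
count of #: 7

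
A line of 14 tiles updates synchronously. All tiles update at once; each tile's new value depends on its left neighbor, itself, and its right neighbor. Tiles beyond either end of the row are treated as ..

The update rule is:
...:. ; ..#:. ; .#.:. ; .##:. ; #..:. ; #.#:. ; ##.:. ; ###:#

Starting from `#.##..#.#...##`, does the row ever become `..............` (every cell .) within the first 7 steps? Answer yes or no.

..............
all cells are . at step 1

yes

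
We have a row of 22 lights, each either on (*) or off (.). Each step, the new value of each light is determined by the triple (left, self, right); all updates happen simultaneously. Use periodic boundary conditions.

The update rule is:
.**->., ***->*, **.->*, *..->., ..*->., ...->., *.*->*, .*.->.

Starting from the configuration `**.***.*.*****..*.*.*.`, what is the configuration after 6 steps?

*.*.*.**.***..........

step 1: .**.***.*.****...*.*.*
step 2: *.**.***.*.***....*.*.
step 3: .*.**.***.*.**.....*.*
step 4: *.*.**.***.*.*......*.
step 5: .*.*.**.***.*........*
step 6: *.*.*.**.***..........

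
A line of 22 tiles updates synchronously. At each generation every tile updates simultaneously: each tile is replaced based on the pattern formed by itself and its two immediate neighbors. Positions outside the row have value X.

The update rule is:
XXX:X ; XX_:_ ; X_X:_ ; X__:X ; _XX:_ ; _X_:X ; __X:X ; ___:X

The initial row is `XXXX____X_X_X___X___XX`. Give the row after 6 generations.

XXXXXXXX__X__X_XX_X___

generation 1: XXX_XXXXX_X_XXXXXXXX_X
generation 2: XX___XXX__X__XXXXXX___
generation 3: X_XXX_X_XXXXX_XXXX_XXX
generation 4: ___X__X__XXX___XX___XX
generation 5: XXXXXXXXX_X_XXX__XXX_X
generation 6: XXXXXXXX__X__X_XX_X___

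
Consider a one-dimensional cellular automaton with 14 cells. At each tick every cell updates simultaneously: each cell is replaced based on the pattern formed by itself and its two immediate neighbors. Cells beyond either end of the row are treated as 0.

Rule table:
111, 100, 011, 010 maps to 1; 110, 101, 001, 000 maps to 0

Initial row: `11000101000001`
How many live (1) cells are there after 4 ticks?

tick 1: 10100101100001
tick 2: 10110101010001
tick 3: 10100101011001
tick 4: 10110101010101
count of 1: 8

8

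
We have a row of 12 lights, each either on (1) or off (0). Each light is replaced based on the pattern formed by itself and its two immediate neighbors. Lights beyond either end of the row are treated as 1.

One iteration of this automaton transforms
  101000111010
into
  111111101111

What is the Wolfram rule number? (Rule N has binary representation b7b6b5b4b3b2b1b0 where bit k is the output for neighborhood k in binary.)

position 7: 111 → 0  (bit 7 = 0)
position 0: 110 → 1  (bit 6 = 1)
position 1: 101 → 1  (bit 5 = 1)
position 3: 100 → 1  (bit 4 = 1)
position 6: 011 → 1  (bit 3 = 1)
position 2: 010 → 1  (bit 2 = 1)
position 5: 001 → 1  (bit 1 = 1)
position 4: 000 → 1  (bit 0 = 1)
bits b7..b0 = 01111111 = 127

127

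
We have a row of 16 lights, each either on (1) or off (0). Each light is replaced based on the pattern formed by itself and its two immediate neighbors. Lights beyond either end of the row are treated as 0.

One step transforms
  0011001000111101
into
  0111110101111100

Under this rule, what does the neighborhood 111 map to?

At position 11 the neighborhood is 111; the next row has 1 there.

1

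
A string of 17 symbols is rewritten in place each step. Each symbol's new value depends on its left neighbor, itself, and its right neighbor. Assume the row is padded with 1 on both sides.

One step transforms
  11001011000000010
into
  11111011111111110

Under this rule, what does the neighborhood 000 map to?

At position 9 the neighborhood is 000; the next row has 1 there.

1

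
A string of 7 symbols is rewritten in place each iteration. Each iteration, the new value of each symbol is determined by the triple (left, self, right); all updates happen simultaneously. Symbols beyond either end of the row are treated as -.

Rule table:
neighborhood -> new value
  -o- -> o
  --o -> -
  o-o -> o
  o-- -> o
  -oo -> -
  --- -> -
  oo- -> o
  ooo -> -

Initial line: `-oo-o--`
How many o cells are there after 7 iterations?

--oooo-
-----oo
------o
------o  (fixed point — unchanged through iteration 7)
count of o: 1

1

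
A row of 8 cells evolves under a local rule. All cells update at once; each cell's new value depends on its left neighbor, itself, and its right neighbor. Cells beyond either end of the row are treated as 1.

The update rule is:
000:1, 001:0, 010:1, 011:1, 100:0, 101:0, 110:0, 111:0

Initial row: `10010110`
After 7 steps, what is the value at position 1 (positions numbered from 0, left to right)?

step 1: 00010100
step 2: 01010100
step 3: 01010100  (fixed point — unchanged through step 7)
position 1 holds 1

1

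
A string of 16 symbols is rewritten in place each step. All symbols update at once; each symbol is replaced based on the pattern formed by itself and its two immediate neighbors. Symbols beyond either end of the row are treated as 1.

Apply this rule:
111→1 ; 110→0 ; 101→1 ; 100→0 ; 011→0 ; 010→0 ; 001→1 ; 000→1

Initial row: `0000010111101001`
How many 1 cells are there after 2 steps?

8

0111101011010010
1011010100100101
count of 1: 8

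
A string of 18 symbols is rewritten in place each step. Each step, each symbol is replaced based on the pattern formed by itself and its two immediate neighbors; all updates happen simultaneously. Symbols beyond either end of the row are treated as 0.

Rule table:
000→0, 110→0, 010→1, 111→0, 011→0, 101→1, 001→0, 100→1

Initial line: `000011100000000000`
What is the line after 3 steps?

000000000100000000

000000010000000000
000000011000000000
000000000100000000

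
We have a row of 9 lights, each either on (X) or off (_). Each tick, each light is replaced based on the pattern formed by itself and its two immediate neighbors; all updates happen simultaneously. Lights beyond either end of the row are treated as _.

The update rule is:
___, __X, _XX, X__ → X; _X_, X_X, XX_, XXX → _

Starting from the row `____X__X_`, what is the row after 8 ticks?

XXXX_XX_X
X____X___
_XXXX_XXX
XX____X__
X_XXXX_XX
__X____X_
XX_XXXX_X
X__X_____

X__X_____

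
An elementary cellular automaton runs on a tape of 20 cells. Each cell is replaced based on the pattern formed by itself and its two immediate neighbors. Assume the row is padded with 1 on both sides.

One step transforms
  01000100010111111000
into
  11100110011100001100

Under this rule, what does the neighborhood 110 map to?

At position 16 the neighborhood is 110; the next row has 1 there.

1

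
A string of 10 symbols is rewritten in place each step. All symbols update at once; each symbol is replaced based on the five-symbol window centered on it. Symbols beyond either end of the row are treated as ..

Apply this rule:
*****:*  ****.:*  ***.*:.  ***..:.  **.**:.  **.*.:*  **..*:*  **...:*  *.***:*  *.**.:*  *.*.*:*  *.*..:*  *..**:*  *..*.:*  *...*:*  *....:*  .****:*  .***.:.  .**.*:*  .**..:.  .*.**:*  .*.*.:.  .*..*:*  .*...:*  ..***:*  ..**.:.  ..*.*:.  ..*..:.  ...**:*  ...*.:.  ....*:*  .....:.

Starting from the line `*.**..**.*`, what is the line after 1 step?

.**.**.***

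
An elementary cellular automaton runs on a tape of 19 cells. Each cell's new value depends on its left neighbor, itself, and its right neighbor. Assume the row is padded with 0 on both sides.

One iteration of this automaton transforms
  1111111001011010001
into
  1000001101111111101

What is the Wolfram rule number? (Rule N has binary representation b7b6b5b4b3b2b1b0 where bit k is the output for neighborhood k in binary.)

125

position 1: 111 → 0  (bit 7 = 0)
position 6: 110 → 1  (bit 6 = 1)
position 10: 101 → 1  (bit 5 = 1)
position 7: 100 → 1  (bit 4 = 1)
position 0: 011 → 1  (bit 3 = 1)
position 9: 010 → 1  (bit 2 = 1)
position 8: 001 → 0  (bit 1 = 0)
position 16: 000 → 1  (bit 0 = 1)
bits b7..b0 = 01111101 = 125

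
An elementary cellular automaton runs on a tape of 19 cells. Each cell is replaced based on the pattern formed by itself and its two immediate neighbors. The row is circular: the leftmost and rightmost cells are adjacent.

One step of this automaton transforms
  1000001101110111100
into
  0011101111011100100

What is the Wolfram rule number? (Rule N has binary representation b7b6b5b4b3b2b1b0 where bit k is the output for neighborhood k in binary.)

position 10: 111 → 0  (bit 7 = 0)
position 7: 110 → 1  (bit 6 = 1)
position 8: 101 → 1  (bit 5 = 1)
position 1: 100 → 0  (bit 4 = 0)
position 6: 011 → 1  (bit 3 = 1)
position 0: 010 → 0  (bit 2 = 0)
position 5: 001 → 0  (bit 1 = 0)
position 2: 000 → 1  (bit 0 = 1)
bits b7..b0 = 01101001 = 105

105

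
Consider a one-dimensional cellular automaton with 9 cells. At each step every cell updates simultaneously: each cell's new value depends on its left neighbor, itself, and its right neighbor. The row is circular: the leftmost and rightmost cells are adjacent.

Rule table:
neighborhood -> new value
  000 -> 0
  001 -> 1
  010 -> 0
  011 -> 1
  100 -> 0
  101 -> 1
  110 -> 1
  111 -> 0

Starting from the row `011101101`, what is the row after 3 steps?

000100110

110111110
111100011
000100110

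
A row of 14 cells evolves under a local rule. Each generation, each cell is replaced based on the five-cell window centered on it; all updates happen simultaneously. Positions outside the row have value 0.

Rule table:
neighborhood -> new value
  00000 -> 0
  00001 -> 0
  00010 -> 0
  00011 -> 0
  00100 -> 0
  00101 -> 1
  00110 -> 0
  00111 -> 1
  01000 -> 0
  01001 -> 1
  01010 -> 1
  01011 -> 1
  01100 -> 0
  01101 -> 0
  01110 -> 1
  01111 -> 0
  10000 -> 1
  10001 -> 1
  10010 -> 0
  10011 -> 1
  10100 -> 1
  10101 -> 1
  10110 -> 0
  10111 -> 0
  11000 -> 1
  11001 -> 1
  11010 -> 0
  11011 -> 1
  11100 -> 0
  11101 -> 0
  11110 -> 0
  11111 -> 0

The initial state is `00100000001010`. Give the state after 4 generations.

00001000001110
00000010001101
00000000100001
00000000001000

00000000001000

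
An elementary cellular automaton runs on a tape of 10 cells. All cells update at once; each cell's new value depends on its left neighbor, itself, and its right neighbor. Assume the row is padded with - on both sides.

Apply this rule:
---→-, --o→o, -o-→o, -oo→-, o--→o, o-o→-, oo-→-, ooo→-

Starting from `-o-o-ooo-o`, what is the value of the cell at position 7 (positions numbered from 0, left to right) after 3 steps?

oo-o-----o
---oo---oo
--o--o-o--
position 7 holds o

o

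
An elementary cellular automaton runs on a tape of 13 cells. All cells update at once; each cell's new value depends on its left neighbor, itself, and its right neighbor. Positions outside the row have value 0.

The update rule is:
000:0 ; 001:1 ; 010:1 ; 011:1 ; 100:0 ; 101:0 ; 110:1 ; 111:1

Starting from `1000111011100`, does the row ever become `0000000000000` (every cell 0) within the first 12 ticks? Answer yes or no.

no

1001111011100
1011111011100
1011111011100  (fixed point — unchanged through tick 12)
tick 12 is 1011111011100, still not uniform 0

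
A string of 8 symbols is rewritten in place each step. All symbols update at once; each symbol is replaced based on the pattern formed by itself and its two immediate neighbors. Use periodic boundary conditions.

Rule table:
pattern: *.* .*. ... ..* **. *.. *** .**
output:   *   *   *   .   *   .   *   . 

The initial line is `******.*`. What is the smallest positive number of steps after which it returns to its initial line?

8

step 1: *******.
step 2: .*******
step 3: *.******
step 4: **.*****
step 5: ***.****
step 6: ****.***
step 7: *****.**
step 8: ******.*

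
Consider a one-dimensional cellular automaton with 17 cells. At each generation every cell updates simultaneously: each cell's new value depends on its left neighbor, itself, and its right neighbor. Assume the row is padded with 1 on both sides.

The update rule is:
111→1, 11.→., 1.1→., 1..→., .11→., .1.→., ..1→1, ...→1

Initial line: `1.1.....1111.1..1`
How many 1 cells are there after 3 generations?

....1111.11....1.
.111.11.....111..
..1.....1111.1..1
count of 1: 7

7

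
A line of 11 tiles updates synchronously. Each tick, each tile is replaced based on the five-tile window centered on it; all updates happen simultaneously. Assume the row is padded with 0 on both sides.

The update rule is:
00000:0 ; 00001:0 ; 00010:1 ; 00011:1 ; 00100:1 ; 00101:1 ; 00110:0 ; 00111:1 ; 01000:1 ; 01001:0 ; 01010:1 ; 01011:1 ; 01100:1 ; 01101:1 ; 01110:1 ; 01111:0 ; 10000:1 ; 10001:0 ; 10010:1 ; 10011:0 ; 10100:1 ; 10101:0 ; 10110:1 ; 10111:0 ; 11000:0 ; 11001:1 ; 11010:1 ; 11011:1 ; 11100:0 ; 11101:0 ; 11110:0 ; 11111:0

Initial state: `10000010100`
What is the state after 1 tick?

11100111111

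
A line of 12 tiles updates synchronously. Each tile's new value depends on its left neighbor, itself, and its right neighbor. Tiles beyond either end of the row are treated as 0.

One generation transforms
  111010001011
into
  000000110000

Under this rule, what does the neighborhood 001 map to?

At position 7 the neighborhood is 001; the next row has 1 there.

1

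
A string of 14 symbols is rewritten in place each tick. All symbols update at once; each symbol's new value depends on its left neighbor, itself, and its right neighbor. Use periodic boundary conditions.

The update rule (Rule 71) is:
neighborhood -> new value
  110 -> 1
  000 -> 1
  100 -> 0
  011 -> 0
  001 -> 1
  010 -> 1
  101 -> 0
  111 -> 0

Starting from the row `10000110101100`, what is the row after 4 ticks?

10111010100101
10001010101100
10111010100101  (repeats tick 1; period 2)
tick 4: 10001010101100

10001010101100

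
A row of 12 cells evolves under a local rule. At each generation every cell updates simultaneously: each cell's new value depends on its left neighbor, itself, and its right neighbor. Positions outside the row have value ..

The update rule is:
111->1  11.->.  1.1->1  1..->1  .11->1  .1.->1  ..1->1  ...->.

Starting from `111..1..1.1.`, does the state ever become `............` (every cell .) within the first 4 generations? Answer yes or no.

11.111111111
1.111111111.
1111111111.1
111111111.11
generation 4 is 111111111.11, still not uniform .

no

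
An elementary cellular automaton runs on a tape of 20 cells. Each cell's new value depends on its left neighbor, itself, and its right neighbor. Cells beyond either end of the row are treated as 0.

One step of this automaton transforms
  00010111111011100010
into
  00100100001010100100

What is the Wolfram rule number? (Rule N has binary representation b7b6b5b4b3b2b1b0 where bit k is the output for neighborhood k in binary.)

position 6: 111 → 0  (bit 7 = 0)
position 10: 110 → 1  (bit 6 = 1)
position 4: 101 → 0  (bit 5 = 0)
position 15: 100 → 0  (bit 4 = 0)
position 5: 011 → 1  (bit 3 = 1)
position 3: 010 → 0  (bit 2 = 0)
position 2: 001 → 1  (bit 1 = 1)
position 0: 000 → 0  (bit 0 = 0)
bits b7..b0 = 01001010 = 74

74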